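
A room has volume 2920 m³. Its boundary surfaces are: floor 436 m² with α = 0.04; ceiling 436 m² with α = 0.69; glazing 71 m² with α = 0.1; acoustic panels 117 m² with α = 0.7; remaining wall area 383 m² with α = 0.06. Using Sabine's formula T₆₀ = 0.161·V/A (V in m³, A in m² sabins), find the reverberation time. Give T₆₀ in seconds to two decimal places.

Total absorption A = 436·0.04 + 436·0.69 + 71·0.1 + 117·0.7 + 383·0.06 = 430.26 m² sabins.
T₆₀ = 0.161·V/A = 0.161·2920/430.26 = 1.093 s.

1.09 s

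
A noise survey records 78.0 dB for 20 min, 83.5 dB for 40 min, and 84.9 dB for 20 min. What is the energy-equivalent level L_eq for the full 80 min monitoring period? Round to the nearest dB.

83 dB

Weight each interval's intensity by its duration and average over T = 80 min:
Σ tᵢ·10^(Lᵢ/10) = 20·10^(78.0/10) + 40·10^(83.5/10) + 20·10^(84.9/10) = 1.640e+10.
L_eq = 10·log₁₀(1.640e+10/80) = 83.12 dB.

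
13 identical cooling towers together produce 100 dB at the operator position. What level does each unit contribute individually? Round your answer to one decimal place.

For N identical incoherent sources L_total = L₁ + 10·log₁₀ N, so L₁ = 100 − 10·log₁₀(13) = 100 − 11.139.

88.9 dB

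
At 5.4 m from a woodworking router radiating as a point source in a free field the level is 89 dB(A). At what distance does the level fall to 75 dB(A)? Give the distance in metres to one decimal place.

27.1 m

For a point source L₁ − L₂ = 20·log₁₀(r₂/r₁), so r₂ = r₁·10^((L₁−L₂)/20).
r₂ = 5.4·10^((89−75)/20) = 5.4·10^(14.0/20) = 27.06 m.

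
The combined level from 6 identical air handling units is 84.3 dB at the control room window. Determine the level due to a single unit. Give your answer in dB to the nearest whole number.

77 dB

Dividing the total intensity by 6 lowers the level by 10·log₁₀ 6 = 7.782 dB: L₁ = 84.3 − 7.782.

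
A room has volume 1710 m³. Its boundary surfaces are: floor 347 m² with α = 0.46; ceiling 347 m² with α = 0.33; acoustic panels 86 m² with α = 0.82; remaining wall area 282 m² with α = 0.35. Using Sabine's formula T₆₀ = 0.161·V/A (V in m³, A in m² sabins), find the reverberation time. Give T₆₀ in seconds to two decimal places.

0.62 s

Total absorption A = 347·0.46 + 347·0.33 + 86·0.82 + 282·0.35 = 443.35 m² sabins.
T₆₀ = 0.161·V/A = 0.161·1710/443.35 = 0.621 s.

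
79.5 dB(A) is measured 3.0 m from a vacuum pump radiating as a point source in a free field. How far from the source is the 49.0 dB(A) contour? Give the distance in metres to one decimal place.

Point-source spreading drops the level by 20·log₁₀(r₂/r₁); inverting, r₂/r₁ = 10^(ΔL/20).
r₂ = 3.0·10^((79.5−49.0)/20) = 3.0·10^(30.5/20) = 100.49 m.

100.5 m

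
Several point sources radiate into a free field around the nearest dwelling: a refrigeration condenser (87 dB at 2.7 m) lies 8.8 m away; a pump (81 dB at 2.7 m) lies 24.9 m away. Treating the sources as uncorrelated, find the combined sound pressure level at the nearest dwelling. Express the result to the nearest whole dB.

77 dB

Apply inverse-square spreading to bring every level to the receiver, then sum 10^(L/10).
refrigeration condenser: 87 − 20·log₁₀(8.8/2.7) = 87 − 10.26 = 76.74 dB.
pump: 81 − 20·log₁₀(24.9/2.7) = 81 − 19.30 = 61.70 dB.
Σ 10^(L/10) = 4.866e+07 → L_total = 10·log₁₀(4.866e+07) = 76.87 dB.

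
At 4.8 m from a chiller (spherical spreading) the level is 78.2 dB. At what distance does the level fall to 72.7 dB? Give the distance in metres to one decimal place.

The 5.5 dB drop corresponds to a distance ratio of 10^(5.5/20) for a point source.
r₂ = 4.8·10^((78.2−72.7)/20) = 4.8·10^(5.5/20) = 9.04 m.

9.0 m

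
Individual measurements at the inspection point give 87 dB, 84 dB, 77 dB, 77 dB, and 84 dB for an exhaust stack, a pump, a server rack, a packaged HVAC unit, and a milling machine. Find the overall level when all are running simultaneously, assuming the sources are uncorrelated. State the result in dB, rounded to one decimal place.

Incoherent sources combine by intensity addition: L_total = 10·log₁₀(Σ 10^(L_i/10)).
Σ 10^(L/10) = 10^(87/10) + 10^(84/10) + 10^(77/10) + 10^(77/10) + 10^(84/10) = 1.104e+09.
L_total = 10·log₁₀(1.104e+09) = 90.43 dB.

90.4 dB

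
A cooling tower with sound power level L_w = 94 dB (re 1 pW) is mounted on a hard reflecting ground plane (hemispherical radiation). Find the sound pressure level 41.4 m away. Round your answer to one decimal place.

53.7 dB

Free-field hemispherical radiation: L_p = L_w − 10·log₁₀(2π·r²), r = 41.4 m.
2π·r² = 1.077e+04 m², 10·log₁₀ of that is 40.322 dB.
L_p = 94 − 40.322 = 53.68 dB.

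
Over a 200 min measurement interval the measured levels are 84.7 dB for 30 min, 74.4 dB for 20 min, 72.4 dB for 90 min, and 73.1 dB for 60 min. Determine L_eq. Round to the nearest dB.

The energy average is taken in the linear domain: L_eq = 10·log₁₀[(Σ tᵢ·10^(Lᵢ/10))/T], T = 200 min.
Σ tᵢ·10^(Lᵢ/10) = 30·10^(84.7/10) + 20·10^(74.4/10) + 90·10^(72.4/10) + 60·10^(73.1/10) = 1.219e+10.
L_eq = 10·log₁₀(1.219e+10/200) = 77.85 dB.

78 dB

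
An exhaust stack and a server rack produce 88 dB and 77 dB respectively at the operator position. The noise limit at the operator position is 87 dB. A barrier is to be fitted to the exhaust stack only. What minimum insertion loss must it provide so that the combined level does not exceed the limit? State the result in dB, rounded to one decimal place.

Everything except the exhaust stack sums to 10^(77/10) = 5.012e+07 in linear terms, 77.00 dB.
To meet 87 dB overall, the treated exhaust stack may contribute at most 10^(87/10) − 5.012e+07 = 4.511e+08, i.e. 86.54 dB.
So the exhaust stack must be reduced from 88 to 86.54 dB: IL = 1.46 dB.

1.5 dB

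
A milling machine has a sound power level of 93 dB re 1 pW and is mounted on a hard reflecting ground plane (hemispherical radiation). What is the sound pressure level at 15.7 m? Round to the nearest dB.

61 dB

L_p = L_w − 10·log₁₀(2π·r²) with r = 15.7 m.
2π·r² = 1549 m², 10·log₁₀ of that is 31.900 dB.
L_p = 93 − 31.900 = 61.10 dB.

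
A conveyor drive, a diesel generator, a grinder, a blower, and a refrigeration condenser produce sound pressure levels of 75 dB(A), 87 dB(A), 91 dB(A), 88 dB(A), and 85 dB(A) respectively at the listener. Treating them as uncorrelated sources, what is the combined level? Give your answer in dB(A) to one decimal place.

For uncorrelated sources the intensities add, so convert each level to linear form, sum, and take 10·log₁₀ of the total.
Σ 10^(L/10) = 10^(75/10) + 10^(87/10) + 10^(91/10) + 10^(88/10) + 10^(85/10) = 2.739e+09.
L_total = 10·log₁₀(2.739e+09) = 94.38 dB(A).

94.4 dB(A)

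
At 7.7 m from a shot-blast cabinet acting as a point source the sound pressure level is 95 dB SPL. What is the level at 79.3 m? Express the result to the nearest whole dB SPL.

Point-source attenuation: ΔL = 20·log₁₀(r₂/r₁) = 20·log₁₀(79.3/7.7) = 20.256 dB.
L₂ = 95 − 20·log₁₀(79.3/7.7) = 95 − 20.256 = 74.74 dB SPL.

75 dB SPL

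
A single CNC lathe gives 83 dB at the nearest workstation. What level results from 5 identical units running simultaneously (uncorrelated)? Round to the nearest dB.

N identical incoherent sources raise the level by 10·log₁₀ N.
L_total = 83 + 10·log₁₀(5) = 83 + 6.990 = 89.99 dB.

90 dB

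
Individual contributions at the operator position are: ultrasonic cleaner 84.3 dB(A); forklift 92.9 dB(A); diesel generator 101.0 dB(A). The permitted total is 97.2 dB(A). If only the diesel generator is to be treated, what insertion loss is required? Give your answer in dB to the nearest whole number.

The untreated sources together contribute 10^(84.3/10) + 10^(92.9/10) = 2.219e+09, i.e. 93.46 dB(A).
The limit corresponds to 10^(97.2/10) = 5.248e+09; subtracting the fixed part leaves 3.029e+09 for the diesel generator, i.e. 94.81 dB(A).
Required insertion loss = 101.0 − 94.81 = 6.19 dB.

6 dB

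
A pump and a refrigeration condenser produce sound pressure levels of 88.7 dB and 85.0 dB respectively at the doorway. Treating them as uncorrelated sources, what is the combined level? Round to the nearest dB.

90 dB

For uncorrelated sources the intensities add, so convert each level to linear form, sum, and take 10·log₁₀ of the total.
Σ 10^(L/10) = 10^(88.7/10) + 10^(85.0/10) = 1.058e+09.
L_total = 10·log₁₀(1.058e+09) = 90.24 dB.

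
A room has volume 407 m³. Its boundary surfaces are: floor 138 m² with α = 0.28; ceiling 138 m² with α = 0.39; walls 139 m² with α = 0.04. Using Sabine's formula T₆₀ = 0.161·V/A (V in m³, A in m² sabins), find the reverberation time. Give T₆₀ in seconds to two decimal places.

Summing Sᵢαᵢ: 138·0.28 + 138·0.39 + 139·0.04 = 98.02 m².
T₆₀ = 0.161 × 407 / 98.02 = 0.669 s.

0.67 s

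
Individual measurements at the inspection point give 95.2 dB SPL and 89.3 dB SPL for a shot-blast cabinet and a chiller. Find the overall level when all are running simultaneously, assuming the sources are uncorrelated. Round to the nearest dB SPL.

96 dB SPL

Incoherent sources combine by intensity addition: L_total = 10·log₁₀(Σ 10^(L_i/10)).
Σ 10^(L/10) = 10^(95.2/10) + 10^(89.3/10) = 4.162e+09.
L_total = 10·log₁₀(4.162e+09) = 96.19 dB SPL.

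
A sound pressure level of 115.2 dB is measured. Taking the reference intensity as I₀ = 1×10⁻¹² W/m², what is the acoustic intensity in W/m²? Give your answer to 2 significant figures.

0.33 W/m²

L = 10·log₁₀(I/I₀) ⇒ I = I₀·10^(L/10) = 10⁻¹² × 10^11.52.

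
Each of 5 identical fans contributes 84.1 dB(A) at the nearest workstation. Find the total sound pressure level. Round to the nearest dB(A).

91 dB(A)

With 5 equal, uncorrelated contributions the intensity is 5× that of one unit, giving a rise of 10·log₁₀ 5.
L_total = 84.1 + 10·log₁₀(5) = 84.1 + 6.990 = 91.09 dB(A).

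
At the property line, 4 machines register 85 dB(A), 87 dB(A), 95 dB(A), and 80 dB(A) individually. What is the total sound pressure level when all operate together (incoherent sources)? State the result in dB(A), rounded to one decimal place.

For uncorrelated sources the intensities add, so convert each level to linear form, sum, and take 10·log₁₀ of the total.
Σ 10^(L/10) = 10^(85/10) + 10^(87/10) + 10^(95/10) + 10^(80/10) = 4.080e+09.
L_total = 10·log₁₀(4.080e+09) = 96.11 dB(A).

96.1 dB(A)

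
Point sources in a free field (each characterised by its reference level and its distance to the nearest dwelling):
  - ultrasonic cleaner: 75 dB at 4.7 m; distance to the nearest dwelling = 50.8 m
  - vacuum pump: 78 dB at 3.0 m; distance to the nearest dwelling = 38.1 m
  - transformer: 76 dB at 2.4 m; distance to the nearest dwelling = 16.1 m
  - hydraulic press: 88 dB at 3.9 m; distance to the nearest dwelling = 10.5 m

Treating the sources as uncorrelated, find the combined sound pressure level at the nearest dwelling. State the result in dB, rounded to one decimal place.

79.5 dB

Apply inverse-square spreading to bring every level to the receiver, then sum 10^(L/10).
ultrasonic cleaner: 75 − 20·log₁₀(50.8/4.7) = 75 − 20.68 = 54.32 dB.
vacuum pump: 78 − 20·log₁₀(38.1/3.0) = 78 − 22.08 = 55.92 dB.
transformer: 76 − 20·log₁₀(16.1/2.4) = 76 − 16.53 = 59.47 dB.
hydraulic press: 88 − 20·log₁₀(10.5/3.9) = 88 − 8.60 = 79.40 dB.
Σ 10^(L/10) = 8.859e+07 → L_total = 10·log₁₀(8.859e+07) = 79.47 dB.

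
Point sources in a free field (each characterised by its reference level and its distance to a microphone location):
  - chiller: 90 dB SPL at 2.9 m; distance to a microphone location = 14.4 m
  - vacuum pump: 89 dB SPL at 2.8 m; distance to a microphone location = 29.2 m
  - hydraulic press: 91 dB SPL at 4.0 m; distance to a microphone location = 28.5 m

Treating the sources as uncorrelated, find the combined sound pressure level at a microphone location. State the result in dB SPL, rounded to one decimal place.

78.6 dB SPL

Propagate each source to the receiver with L = L_ref − 20·log₁₀(r/r_ref), then add intensities.
chiller: 90 − 20·log₁₀(14.4/2.9) = 90 − 13.92 = 76.08 dB SPL.
vacuum pump: 89 − 20·log₁₀(29.2/2.8) = 89 − 20.36 = 68.64 dB SPL.
hydraulic press: 91 − 20·log₁₀(28.5/4.0) = 91 − 17.06 = 73.94 dB SPL.
Σ 10^(L/10) = 7.266e+07 → L_total = 10·log₁₀(7.266e+07) = 78.61 dB SPL.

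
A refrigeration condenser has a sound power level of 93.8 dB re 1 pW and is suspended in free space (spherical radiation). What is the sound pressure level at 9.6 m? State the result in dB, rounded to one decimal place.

63.2 dB

The power spreads over a sphere of area 4π·r², so L_p = L_w − 10·log₁₀(4π·r²).
4π·r² = 1158 m², 10·log₁₀ of that is 30.638 dB.
L_p = 93.8 − 30.638 = 63.16 dB.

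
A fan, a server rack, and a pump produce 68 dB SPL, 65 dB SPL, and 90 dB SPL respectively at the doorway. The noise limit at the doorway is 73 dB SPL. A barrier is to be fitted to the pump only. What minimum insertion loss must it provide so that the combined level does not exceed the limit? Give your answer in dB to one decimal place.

The untreated sources together contribute 10^(68/10) + 10^(65/10) = 9.472e+06, i.e. 69.76 dB SPL.
To meet 73 dB SPL overall, the treated pump may contribute at most 10^(73/10) − 9.472e+06 = 1.048e+07, i.e. 70.20 dB SPL.
So the pump must be reduced from 90 to 70.20 dB SPL: IL = 19.80 dB.

19.8 dB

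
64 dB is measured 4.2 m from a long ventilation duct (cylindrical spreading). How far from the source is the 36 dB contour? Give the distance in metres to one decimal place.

2650.0 m

The 28.0 dB drop corresponds to a distance ratio of 10^(28.0/10) for a line source.
r₂ = 4.2·10^((64−36)/10) = 4.2·10^(28.0/10) = 2650.02 m.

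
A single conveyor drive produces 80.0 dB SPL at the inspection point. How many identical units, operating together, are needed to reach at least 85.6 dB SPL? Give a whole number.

Need L₁ + 10·log₁₀ N ≥ 85.6, i.e. log₁₀ N ≥ 0.56.
N ≥ 10^(5.6/10) = 3.631, so N = 4.

4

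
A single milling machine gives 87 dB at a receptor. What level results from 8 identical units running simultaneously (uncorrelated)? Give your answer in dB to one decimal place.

96.0 dB

L_total = L₁ + 10·log₁₀ N for N identical incoherent sources.
L_total = 87 + 10·log₁₀(8) = 87 + 9.031 = 96.03 dB.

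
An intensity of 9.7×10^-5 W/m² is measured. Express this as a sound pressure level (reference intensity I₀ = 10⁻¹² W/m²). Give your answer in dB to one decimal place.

Dividing by I₀ shifts the exponent by 12: I/I₀ = 9.7×10^7.
L = 10·(0.9868 + 7) = 79.87 dB.

79.9 dB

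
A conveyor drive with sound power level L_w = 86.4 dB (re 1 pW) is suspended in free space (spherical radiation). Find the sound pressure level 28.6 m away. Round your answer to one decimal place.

L_p = L_w − 10·log₁₀(4π·r²) with r = 28.6 m.
4π·r² = 1.028e+04 m², 10·log₁₀ of that is 40.119 dB.
L_p = 86.4 − 40.119 = 46.28 dB.

46.3 dB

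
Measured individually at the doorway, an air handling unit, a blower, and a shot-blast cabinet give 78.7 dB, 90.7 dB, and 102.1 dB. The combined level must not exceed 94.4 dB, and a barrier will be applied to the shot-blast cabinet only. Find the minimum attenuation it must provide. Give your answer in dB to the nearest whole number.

Everything except the shot-blast cabinet sums to 10^(78.7/10) + 10^(90.7/10) = 1.249e+09 in linear terms, 90.97 dB.
The limit corresponds to 10^(94.4/10) = 2.754e+09; subtracting the fixed part leaves 1.505e+09 for the shot-blast cabinet, i.e. 91.78 dB.
Required insertion loss = 102.1 − 91.78 = 10.32 dB.

10 dB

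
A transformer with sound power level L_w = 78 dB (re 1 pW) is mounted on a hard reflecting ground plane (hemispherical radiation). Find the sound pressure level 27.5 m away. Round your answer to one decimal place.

41.2 dB

Free-field hemispherical radiation: L_p = L_w − 10·log₁₀(2π·r²), r = 27.5 m.
2π·r² = 4752 m², 10·log₁₀ of that is 36.768 dB.
L_p = 78 − 36.768 = 41.23 dB.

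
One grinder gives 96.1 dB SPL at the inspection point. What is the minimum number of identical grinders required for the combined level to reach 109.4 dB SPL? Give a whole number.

22

The shortfall is 109.4 − 96.1 = 13.3 dB, and N units add 10·log₁₀ N, so need 10·log₁₀ N ≥ 13.3.
N ≥ 10^(13.3/10) = 21.380, so N = 22.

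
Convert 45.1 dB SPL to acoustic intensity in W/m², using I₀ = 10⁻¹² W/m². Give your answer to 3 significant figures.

I = I₀·10^(L/10) = 10⁻¹² × 10^(45.1/10) = 10^(-7.490).

3.24e-08 W/m²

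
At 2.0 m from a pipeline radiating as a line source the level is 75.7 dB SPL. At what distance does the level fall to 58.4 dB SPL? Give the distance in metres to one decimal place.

The 17.3 dB drop corresponds to a distance ratio of 10^(17.3/10) for a line source.
r₂ = 2.0·10^((75.7−58.4)/10) = 2.0·10^(17.3/10) = 107.41 m.

107.4 m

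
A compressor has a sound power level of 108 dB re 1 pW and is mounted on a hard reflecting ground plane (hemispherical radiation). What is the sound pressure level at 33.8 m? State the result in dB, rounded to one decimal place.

69.4 dB

Free-field hemispherical radiation: L_p = L_w − 10·log₁₀(2π·r²), r = 33.8 m.
2π·r² = 7178 m², 10·log₁₀ of that is 38.560 dB.
L_p = 108 − 38.560 = 69.44 dB.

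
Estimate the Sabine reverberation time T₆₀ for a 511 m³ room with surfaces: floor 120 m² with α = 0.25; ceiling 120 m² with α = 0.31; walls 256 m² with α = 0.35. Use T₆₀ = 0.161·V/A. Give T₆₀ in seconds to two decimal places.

0.52 s

Total absorption A = 120·0.25 + 120·0.31 + 256·0.35 = 156.80 m² sabins.
T₆₀ = 0.161 × 511 / 156.80 = 0.525 s.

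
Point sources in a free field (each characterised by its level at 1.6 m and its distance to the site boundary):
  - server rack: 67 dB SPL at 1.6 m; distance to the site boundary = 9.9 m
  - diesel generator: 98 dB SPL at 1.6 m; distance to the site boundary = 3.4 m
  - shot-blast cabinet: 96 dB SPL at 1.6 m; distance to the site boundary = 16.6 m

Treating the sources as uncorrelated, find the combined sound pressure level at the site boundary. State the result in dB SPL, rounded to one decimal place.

Propagate each source to the receiver with L = L_ref − 20·log₁₀(r/r_ref), then add intensities.
server rack: 67 − 20·log₁₀(9.9/1.6) = 67 − 15.83 = 51.17 dB SPL.
diesel generator: 98 − 20·log₁₀(3.4/1.6) = 98 − 6.55 = 91.45 dB SPL.
shot-blast cabinet: 96 − 20·log₁₀(16.6/1.6) = 96 − 20.32 = 75.68 dB SPL.
Σ 10^(L/10) = 1.434e+09 → L_total = 10·log₁₀(1.434e+09) = 91.57 dB SPL.

91.6 dB SPL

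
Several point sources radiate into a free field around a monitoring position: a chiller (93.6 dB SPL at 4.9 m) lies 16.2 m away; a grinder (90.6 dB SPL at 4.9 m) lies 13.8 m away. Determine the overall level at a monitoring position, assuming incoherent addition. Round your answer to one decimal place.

Propagate each source to the receiver with L = L_ref − 20·log₁₀(r/r_ref), then add intensities.
chiller: 93.6 − 20·log₁₀(16.2/4.9) = 93.6 − 10.39 = 83.21 dB SPL.
grinder: 90.6 − 20·log₁₀(13.8/4.9) = 90.6 − 8.99 = 81.61 dB SPL.
Σ 10^(L/10) = 3.543e+08 → L_total = 10·log₁₀(3.543e+08) = 85.49 dB SPL.

85.5 dB SPL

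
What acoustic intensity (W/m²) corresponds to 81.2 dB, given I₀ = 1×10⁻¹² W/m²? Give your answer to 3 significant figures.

L = 10·log₁₀(I/I₀) ⇒ I = I₀·10^(L/10) = 10⁻¹² × 10^8.12.

0.000132 W/m²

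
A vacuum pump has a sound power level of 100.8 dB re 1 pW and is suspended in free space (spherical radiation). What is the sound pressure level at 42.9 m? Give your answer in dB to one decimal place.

L_p = L_w − 10·log₁₀(4π·r²) with r = 42.9 m.
4π·r² = 2.313e+04 m², 10·log₁₀ of that is 43.641 dB.
L_p = 100.8 − 43.641 = 57.16 dB.

57.2 dB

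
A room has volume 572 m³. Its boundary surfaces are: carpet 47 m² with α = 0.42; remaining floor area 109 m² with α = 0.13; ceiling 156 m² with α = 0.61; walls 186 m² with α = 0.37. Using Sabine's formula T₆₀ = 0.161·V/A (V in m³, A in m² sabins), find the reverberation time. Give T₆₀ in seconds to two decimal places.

A = Σ Sᵢαᵢ = 47·0.42 + 109·0.13 + 156·0.61 + 186·0.37 = 197.89 m².
T₆₀ = 0.161 × 572 / 197.89 = 0.465 s.

0.47 s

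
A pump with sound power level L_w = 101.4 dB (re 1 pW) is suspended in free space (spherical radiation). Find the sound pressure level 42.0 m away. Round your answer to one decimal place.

57.9 dB

The power spreads over a sphere of area 4π·r², so L_p = L_w − 10·log₁₀(4π·r²).
4π·r² = 2.217e+04 m², 10·log₁₀ of that is 43.457 dB.
L_p = 101.4 − 43.457 = 57.94 dB.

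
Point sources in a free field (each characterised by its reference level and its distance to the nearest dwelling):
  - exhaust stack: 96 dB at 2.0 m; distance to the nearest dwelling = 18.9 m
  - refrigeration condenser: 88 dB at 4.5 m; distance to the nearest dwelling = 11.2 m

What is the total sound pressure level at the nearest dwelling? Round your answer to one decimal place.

81.7 dB

Propagate each source to the receiver with L = L_ref − 20·log₁₀(r/r_ref), then add intensities.
exhaust stack: 96 − 20·log₁₀(18.9/2.0) = 96 − 19.51 = 76.49 dB.
refrigeration condenser: 88 − 20·log₁₀(11.2/4.5) = 88 − 7.92 = 80.08 dB.
Σ 10^(L/10) = 1.464e+08 → L_total = 10·log₁₀(1.464e+08) = 81.66 dB.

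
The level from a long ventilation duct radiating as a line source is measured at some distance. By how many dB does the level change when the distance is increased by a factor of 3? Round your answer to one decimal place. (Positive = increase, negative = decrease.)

With cylindrical spreading the level changes by −10·log₁₀(r₂/r₁).
ΔL = −10·log₁₀(3) = -4.77 dB.

-4.8 dB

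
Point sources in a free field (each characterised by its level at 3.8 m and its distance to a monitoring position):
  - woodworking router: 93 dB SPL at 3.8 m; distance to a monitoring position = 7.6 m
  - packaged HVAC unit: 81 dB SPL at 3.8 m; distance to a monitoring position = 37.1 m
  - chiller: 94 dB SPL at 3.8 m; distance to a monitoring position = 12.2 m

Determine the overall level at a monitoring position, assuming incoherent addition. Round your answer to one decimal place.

First find each source's level at the receiver (point-source: −20·log₁₀(r/r_ref)), then combine on an intensity basis.
woodworking router: 93 − 20·log₁₀(7.6/3.8) = 93 − 6.02 = 86.98 dB SPL.
packaged HVAC unit: 81 − 20·log₁₀(37.1/3.8) = 81 − 19.79 = 61.21 dB SPL.
chiller: 94 − 20·log₁₀(12.2/3.8) = 94 − 10.13 = 83.87 dB SPL.
Σ 10^(L/10) = 7.438e+08 → L_total = 10·log₁₀(7.438e+08) = 88.71 dB SPL.

88.7 dB SPL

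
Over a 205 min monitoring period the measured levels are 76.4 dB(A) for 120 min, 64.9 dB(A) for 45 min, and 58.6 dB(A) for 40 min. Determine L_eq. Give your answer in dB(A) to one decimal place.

74.2 dB(A)

L_eq = 10·log₁₀[(1/T)·Σ tᵢ·10^(Lᵢ/10)] with T = 205 min.
Σ tᵢ·10^(Lᵢ/10) = 120·10^(76.4/10) + 45·10^(64.9/10) + 40·10^(58.6/10) = 5.406e+09.
L_eq = 10·log₁₀(5.406e+09/205) = 74.21 dB(A).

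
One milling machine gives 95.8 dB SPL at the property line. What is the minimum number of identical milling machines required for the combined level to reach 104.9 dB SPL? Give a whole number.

9

Need L₁ + 10·log₁₀ N ≥ 104.9, i.e. log₁₀ N ≥ 0.91.
N ≥ 10^(9.1/10) = 8.128, so N = 9.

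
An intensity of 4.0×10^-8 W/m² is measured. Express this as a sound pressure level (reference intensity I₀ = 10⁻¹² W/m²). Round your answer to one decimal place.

Dividing by I₀ shifts the exponent by 12: I/I₀ = 4.0×10^4.
L = 10·(0.6021 + 4) = 46.02 dB.

46.0 dB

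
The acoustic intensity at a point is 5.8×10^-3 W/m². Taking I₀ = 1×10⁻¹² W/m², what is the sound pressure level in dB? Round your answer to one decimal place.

Dividing by I₀ shifts the exponent by 12: I/I₀ = 5.8×10^9.
L = 10·(0.7634 + 9) = 97.63 dB.

97.6 dB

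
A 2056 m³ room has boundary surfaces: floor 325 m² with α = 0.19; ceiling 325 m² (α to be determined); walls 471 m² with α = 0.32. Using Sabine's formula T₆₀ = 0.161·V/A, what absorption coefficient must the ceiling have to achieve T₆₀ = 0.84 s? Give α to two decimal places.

0.56

Required total absorption A = 0.161·2056/0.84 = 394.07 m².
Absorption from the other surfaces = 325·0.19 + 471·0.32 = 212.47 m², so the ceiling must supply 181.60 m² over 325 m².
α = 181.60/325 = 0.559.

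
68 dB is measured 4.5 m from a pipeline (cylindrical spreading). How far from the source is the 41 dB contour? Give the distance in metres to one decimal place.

2255.3 m

For a line source L₁ − L₂ = 10·log₁₀(r₂/r₁), so r₂ = r₁·10^((L₁−L₂)/10).
r₂ = 4.5·10^((68−41)/10) = 4.5·10^(27.0/10) = 2255.34 m.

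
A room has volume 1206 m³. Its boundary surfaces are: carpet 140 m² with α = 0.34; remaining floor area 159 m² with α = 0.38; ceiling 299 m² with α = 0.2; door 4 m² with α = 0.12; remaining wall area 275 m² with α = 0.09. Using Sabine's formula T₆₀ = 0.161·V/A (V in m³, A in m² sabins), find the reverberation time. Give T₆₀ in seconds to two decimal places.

1.01 s

Summing Sᵢαᵢ: 140·0.34 + 159·0.38 + 299·0.2 + 4·0.12 + 275·0.09 = 193.05 m².
T₆₀ = 0.161·V/A = 0.161·1206/193.05 = 1.006 s.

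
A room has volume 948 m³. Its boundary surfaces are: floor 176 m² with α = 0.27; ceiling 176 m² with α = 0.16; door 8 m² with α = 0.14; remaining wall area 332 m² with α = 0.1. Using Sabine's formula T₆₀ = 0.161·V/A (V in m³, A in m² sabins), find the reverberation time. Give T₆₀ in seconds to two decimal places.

1.39 s

A = Σ Sᵢαᵢ = 176·0.27 + 176·0.16 + 8·0.14 + 332·0.1 = 110.00 m².
T₆₀ = 0.161 × 948 / 110.00 = 1.388 s.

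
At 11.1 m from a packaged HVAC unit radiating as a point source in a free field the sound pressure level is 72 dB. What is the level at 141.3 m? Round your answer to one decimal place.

Point-source attenuation: ΔL = 20·log₁₀(r₂/r₁) = 20·log₁₀(141.3/11.1) = 22.096 dB.
L₂ = 72 − 20·log₁₀(141.3/11.1) = 72 − 22.096 = 49.90 dB.

49.9 dB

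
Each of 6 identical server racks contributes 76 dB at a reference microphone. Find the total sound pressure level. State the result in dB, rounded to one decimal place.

83.8 dB

L_total = L₁ + 10·log₁₀ N for N identical incoherent sources.
L_total = 76 + 10·log₁₀(6) = 76 + 7.782 = 83.78 dB.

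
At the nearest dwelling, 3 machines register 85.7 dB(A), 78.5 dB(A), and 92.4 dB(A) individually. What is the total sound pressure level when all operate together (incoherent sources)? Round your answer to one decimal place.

93.4 dB(A)

Incoherent sources combine by intensity addition: L_total = 10·log₁₀(Σ 10^(L_i/10)).
Σ 10^(L/10) = 10^(85.7/10) + 10^(78.5/10) + 10^(92.4/10) = 2.180e+09.
L_total = 10·log₁₀(2.180e+09) = 93.38 dB(A).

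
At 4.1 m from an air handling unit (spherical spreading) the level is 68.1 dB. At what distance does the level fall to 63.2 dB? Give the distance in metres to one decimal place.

Point-source spreading drops the level by 20·log₁₀(r₂/r₁); inverting, r₂/r₁ = 10^(ΔL/20).
r₂ = 4.1·10^((68.1−63.2)/20) = 4.1·10^(4.9/20) = 7.21 m.

7.2 m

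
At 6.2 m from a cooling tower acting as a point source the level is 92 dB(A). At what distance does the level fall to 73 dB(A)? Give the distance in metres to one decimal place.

55.3 m

For a point source L₁ − L₂ = 20·log₁₀(r₂/r₁), so r₂ = r₁·10^((L₁−L₂)/20).
r₂ = 6.2·10^((92−73)/20) = 6.2·10^(19.0/20) = 55.26 m.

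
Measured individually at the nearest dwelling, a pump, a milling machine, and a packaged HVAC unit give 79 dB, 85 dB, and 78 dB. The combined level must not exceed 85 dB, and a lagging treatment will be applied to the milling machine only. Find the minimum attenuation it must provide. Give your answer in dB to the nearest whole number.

3 dB

Fixed contribution from the other sources: Σ 10^(L/10) = 10^(79/10) + 10^(78/10) = 1.425e+08 (81.54 dB).
To meet 85 dB overall, the treated milling machine may contribute at most 10^(85/10) − 1.425e+08 = 1.737e+08, i.e. 82.40 dB.
So the milling machine must be reduced from 85 to 82.40 dB: IL = 2.60 dB.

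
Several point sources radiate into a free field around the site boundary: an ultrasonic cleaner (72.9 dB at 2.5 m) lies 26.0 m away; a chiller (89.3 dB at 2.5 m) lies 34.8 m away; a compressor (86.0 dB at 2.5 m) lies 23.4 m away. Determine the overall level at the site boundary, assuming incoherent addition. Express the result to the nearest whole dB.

70 dB

First find each source's level at the receiver (point-source: −20·log₁₀(r/r_ref)), then combine on an intensity basis.
ultrasonic cleaner: 72.9 − 20·log₁₀(26.0/2.5) = 72.9 − 20.34 = 52.56 dB.
chiller: 89.3 − 20·log₁₀(34.8/2.5) = 89.3 − 22.87 = 66.43 dB.
compressor: 86.0 − 20·log₁₀(23.4/2.5) = 86.0 − 19.43 = 66.57 dB.
Σ 10^(L/10) = 9.117e+06 → L_total = 10·log₁₀(9.117e+06) = 69.60 dB.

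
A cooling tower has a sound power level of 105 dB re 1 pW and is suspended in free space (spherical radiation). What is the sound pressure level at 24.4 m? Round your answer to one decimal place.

The power spreads over a sphere of area 4π·r², so L_p = L_w − 10·log₁₀(4π·r²).
4π·r² = 7482 m², 10·log₁₀ of that is 38.740 dB.
L_p = 105 − 38.740 = 66.26 dB.

66.3 dB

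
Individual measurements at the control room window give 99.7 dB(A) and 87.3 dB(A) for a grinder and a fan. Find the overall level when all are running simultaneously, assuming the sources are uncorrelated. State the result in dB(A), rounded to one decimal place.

Incoherent sources combine by intensity addition: L_total = 10·log₁₀(Σ 10^(L_i/10)).
Σ 10^(L/10) = 10^(99.7/10) + 10^(87.3/10) = 9.870e+09.
L_total = 10·log₁₀(9.870e+09) = 99.94 dB(A).

99.9 dB(A)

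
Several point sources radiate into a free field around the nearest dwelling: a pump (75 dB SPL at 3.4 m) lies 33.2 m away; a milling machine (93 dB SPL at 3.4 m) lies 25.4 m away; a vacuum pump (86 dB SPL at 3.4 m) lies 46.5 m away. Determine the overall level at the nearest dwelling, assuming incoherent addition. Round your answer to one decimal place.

75.8 dB SPL

First find each source's level at the receiver (point-source: −20·log₁₀(r/r_ref)), then combine on an intensity basis.
pump: 75 − 20·log₁₀(33.2/3.4) = 75 − 19.79 = 55.21 dB SPL.
milling machine: 93 − 20·log₁₀(25.4/3.4) = 93 − 17.47 = 75.53 dB SPL.
vacuum pump: 86 − 20·log₁₀(46.5/3.4) = 86 − 22.72 = 63.28 dB SPL.
Σ 10^(L/10) = 3.821e+07 → L_total = 10·log₁₀(3.821e+07) = 75.82 dB SPL.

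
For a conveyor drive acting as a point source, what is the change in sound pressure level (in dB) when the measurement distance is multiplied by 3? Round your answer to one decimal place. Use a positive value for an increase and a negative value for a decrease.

With spherical spreading the level changes by −20·log₁₀(r₂/r₁).
ΔL = −20·log₁₀(3) = -9.54 dB.

-9.5 dB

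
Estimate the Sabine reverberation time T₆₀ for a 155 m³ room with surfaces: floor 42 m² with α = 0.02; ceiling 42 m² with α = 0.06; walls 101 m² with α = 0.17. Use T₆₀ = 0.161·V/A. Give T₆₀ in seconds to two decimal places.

A = Σ Sᵢαᵢ = 42·0.02 + 42·0.06 + 101·0.17 = 20.53 m².
T₆₀ = 0.161·V/A = 0.161·155/20.53 = 1.216 s.

1.22 s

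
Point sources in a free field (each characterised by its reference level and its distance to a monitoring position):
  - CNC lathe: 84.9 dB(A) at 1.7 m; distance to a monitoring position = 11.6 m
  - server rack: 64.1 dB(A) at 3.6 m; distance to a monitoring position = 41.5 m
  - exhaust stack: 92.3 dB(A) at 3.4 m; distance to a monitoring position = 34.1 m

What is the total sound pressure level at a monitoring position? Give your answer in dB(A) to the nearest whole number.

74 dB(A)

First find each source's level at the receiver (point-source: −20·log₁₀(r/r_ref)), then combine on an intensity basis.
CNC lathe: 84.9 − 20·log₁₀(11.6/1.7) = 84.9 − 16.68 = 68.22 dB(A).
server rack: 64.1 − 20·log₁₀(41.5/3.6) = 64.1 − 21.23 = 42.87 dB(A).
exhaust stack: 92.3 − 20·log₁₀(34.1/3.4) = 92.3 − 20.03 = 72.27 dB(A).
Σ 10^(L/10) = 2.354e+07 → L_total = 10·log₁₀(2.354e+07) = 73.72 dB(A).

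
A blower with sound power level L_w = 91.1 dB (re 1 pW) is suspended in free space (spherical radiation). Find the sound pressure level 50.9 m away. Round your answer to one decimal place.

46.0 dB

Free-field spherical radiation: L_p = L_w − 10·log₁₀(4π·r²), r = 50.9 m.
4π·r² = 3.256e+04 m², 10·log₁₀ of that is 45.126 dB.
L_p = 91.1 − 45.126 = 45.97 dB.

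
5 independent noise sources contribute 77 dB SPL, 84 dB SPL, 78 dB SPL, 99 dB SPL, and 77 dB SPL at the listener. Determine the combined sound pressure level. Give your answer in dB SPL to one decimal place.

99.2 dB SPL

Incoherent sources combine by intensity addition: L_total = 10·log₁₀(Σ 10^(L_i/10)).
Σ 10^(L/10) = 10^(77/10) + 10^(84/10) + 10^(78/10) + 10^(99/10) + 10^(77/10) = 8.358e+09.
L_total = 10·log₁₀(8.358e+09) = 99.22 dB SPL.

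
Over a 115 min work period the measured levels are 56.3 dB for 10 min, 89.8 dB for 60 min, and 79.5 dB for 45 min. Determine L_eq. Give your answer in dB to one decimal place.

87.3 dB

Weight each interval's intensity by its duration and average over T = 115 min:
Σ tᵢ·10^(Lᵢ/10) = 10·10^(56.3/10) + 60·10^(89.8/10) + 45·10^(79.5/10) = 6.131e+10.
L_eq = 10·log₁₀(6.131e+10/115) = 87.27 dB.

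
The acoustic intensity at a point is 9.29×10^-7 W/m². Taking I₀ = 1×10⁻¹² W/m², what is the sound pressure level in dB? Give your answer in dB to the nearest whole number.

L = 10·log₁₀(I/I₀) = 10·log₁₀(9.29×10^-7/10⁻¹²) = 10·log₁₀(9.29×10^5).
L = 10·(0.9680 + 5) = 59.68 dB.

60 dB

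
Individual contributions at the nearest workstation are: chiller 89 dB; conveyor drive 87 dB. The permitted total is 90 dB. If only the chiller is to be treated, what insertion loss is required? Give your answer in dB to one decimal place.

2.0 dB

Fixed contribution from the other source: Σ 10^(L/10) = 10^(87/10) = 5.012e+08 (87.00 dB).
To meet 90 dB overall, the treated chiller may contribute at most 10^(90/10) − 5.012e+08 = 4.988e+08, i.e. 86.98 dB.
Required insertion loss = 89 − 86.98 = 2.02 dB.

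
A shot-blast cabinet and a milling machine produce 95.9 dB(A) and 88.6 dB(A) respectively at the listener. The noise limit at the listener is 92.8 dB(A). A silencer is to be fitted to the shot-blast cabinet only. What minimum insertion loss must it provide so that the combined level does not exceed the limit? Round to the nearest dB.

5 dB

Everything except the shot-blast cabinet sums to 10^(88.6/10) = 7.244e+08 in linear terms, 88.60 dB(A).
To meet 92.8 dB(A) overall, the treated shot-blast cabinet may contribute at most 10^(92.8/10) − 7.244e+08 = 1.181e+09, i.e. 90.72 dB(A).
Required insertion loss = 95.9 − 90.72 = 5.18 dB.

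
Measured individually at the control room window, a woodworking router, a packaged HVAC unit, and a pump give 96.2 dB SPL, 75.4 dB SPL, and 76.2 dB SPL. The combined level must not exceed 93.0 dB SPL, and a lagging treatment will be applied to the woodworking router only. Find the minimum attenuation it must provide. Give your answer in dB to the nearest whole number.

3 dB

Everything except the woodworking router sums to 10^(75.4/10) + 10^(76.2/10) = 7.636e+07 in linear terms, 78.83 dB SPL.
The limit corresponds to 10^(93.0/10) = 1.995e+09; subtracting the fixed part leaves 1.919e+09 for the woodworking router, i.e. 92.83 dB SPL.
Required insertion loss = 96.2 − 92.83 = 3.37 dB.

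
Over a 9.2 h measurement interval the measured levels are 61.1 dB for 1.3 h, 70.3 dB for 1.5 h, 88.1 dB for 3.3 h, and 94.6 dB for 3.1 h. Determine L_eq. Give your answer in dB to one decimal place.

90.8 dB

The energy average is taken in the linear domain: L_eq = 10·log₁₀[(Σ tᵢ·10^(Lᵢ/10))/T], T = 9.2 h.
Σ tᵢ·10^(Lᵢ/10) = 1.3·10^(61.1/10) + 1.5·10^(70.3/10) + 3.3·10^(88.1/10) + 3.1·10^(94.6/10) = 1.109e+10.
L_eq = 10·log₁₀(1.109e+10/9.2) = 90.81 dB.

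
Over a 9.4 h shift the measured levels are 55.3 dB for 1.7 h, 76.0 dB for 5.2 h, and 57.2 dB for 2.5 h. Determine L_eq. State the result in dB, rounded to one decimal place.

The energy average is taken in the linear domain: L_eq = 10·log₁₀[(Σ tᵢ·10^(Lᵢ/10))/T], T = 9.4 h.
Σ tᵢ·10^(Lᵢ/10) = 1.7·10^(55.3/10) + 5.2·10^(76.0/10) + 2.5·10^(57.2/10) = 2.089e+08.
L_eq = 10·log₁₀(2.089e+08/9.4) = 73.47 dB.

73.5 dB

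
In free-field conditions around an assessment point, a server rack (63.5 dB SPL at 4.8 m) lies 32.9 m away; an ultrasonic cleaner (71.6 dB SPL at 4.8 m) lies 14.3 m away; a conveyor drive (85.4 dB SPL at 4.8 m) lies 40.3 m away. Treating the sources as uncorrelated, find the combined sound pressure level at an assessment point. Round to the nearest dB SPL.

Apply inverse-square spreading to bring every level to the receiver, then sum 10^(L/10).
server rack: 63.5 − 20·log₁₀(32.9/4.8) = 63.5 − 16.72 = 46.78 dB SPL.
ultrasonic cleaner: 71.6 − 20·log₁₀(14.3/4.8) = 71.6 − 9.48 = 62.12 dB SPL.
conveyor drive: 85.4 − 20·log₁₀(40.3/4.8) = 85.4 − 18.48 = 66.92 dB SPL.
Σ 10^(L/10) = 6.595e+06 → L_total = 10·log₁₀(6.595e+06) = 68.19 dB SPL.

68 dB SPL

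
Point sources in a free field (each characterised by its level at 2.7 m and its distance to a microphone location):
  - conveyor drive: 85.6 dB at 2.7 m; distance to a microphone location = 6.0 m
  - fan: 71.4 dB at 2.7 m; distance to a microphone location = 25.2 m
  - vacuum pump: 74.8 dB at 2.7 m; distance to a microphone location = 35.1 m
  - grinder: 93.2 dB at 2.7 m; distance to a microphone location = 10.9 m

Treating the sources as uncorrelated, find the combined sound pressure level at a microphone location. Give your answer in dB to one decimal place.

83.1 dB

First find each source's level at the receiver (point-source: −20·log₁₀(r/r_ref)), then combine on an intensity basis.
conveyor drive: 85.6 − 20·log₁₀(6.0/2.7) = 85.6 − 6.94 = 78.66 dB.
fan: 71.4 − 20·log₁₀(25.2/2.7) = 71.4 − 19.40 = 52.00 dB.
vacuum pump: 74.8 − 20·log₁₀(35.1/2.7) = 74.8 − 22.28 = 52.52 dB.
grinder: 93.2 − 20·log₁₀(10.9/2.7) = 93.2 − 12.12 = 81.08 dB.
Σ 10^(L/10) = 2.021e+08 → L_total = 10·log₁₀(2.021e+08) = 83.05 dB.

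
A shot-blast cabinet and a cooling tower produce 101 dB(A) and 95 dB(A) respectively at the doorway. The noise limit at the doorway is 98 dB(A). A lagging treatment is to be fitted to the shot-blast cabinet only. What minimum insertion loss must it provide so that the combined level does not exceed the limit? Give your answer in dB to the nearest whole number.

Everything except the shot-blast cabinet sums to 10^(95/10) = 3.162e+09 in linear terms, 95.00 dB(A).
To meet 98 dB(A) overall, the treated shot-blast cabinet may contribute at most 10^(98/10) − 3.162e+09 = 3.147e+09, i.e. 94.98 dB(A).
So the shot-blast cabinet must be reduced from 101 to 94.98 dB(A): IL = 6.02 dB.

6 dB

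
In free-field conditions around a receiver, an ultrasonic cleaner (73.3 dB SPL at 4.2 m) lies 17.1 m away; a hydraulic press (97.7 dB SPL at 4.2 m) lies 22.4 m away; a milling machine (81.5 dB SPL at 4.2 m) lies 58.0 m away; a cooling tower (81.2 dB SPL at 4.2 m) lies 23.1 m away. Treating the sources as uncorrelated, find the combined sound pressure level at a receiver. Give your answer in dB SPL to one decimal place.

Apply inverse-square spreading to bring every level to the receiver, then sum 10^(L/10).
ultrasonic cleaner: 73.3 − 20·log₁₀(17.1/4.2) = 73.3 − 12.19 = 61.11 dB SPL.
hydraulic press: 97.7 − 20·log₁₀(22.4/4.2) = 97.7 − 14.54 = 83.16 dB SPL.
milling machine: 81.5 − 20·log₁₀(58.0/4.2) = 81.5 − 22.80 = 58.70 dB SPL.
cooling tower: 81.2 − 20·log₁₀(23.1/4.2) = 81.2 − 14.81 = 66.39 dB SPL.
Σ 10^(L/10) = 2.134e+08 → L_total = 10·log₁₀(2.134e+08) = 83.29 dB SPL.

83.3 dB SPL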